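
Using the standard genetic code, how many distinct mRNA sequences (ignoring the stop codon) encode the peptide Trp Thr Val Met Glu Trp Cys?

64

Trp: 1 codon.
Thr: 4 codons.
Val: 4 codons.
Met: 1 codon.
Glu: 2 codons.
Trp: 1 codon.
Cys: 2 codons.
1 × 4 × 4 × 1 × 2 × 1 × 2 = 64.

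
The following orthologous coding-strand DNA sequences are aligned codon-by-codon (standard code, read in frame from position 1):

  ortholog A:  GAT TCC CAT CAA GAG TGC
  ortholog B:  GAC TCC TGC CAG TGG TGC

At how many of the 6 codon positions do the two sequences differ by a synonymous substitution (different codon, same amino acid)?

Codon 1: GAT Asp / GAC Asp — synonymous.
Codon 2: TCC Ser / TCC Ser — identical.
Codon 3: CAT His / TGC Cys — nonsynonymous.
Codon 4: CAA Gln / CAG Gln — synonymous.
Codon 5: GAG Glu / TGG Trp — nonsynonymous.
Codon 6: TGC Cys / TGC Cys — identical.
Synonymous differences: 2.

2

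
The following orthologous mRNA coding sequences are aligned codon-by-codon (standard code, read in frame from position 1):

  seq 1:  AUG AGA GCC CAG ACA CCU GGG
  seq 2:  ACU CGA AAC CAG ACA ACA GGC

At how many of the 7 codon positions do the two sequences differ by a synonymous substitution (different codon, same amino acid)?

Codon 1: AUG Met / ACU Thr — nonsynonymous.
Codon 2: AGA Arg / CGA Arg — synonymous.
Codon 3: GCC Ala / AAC Asn — nonsynonymous.
Codon 4: CAG Gln / CAG Gln — identical.
Codon 5: ACA Thr / ACA Thr — identical.
Codon 6: CCU Pro / ACA Thr — nonsynonymous.
Codon 7: GGG Gly / GGC Gly — synonymous.
Synonymous differences: 2.

2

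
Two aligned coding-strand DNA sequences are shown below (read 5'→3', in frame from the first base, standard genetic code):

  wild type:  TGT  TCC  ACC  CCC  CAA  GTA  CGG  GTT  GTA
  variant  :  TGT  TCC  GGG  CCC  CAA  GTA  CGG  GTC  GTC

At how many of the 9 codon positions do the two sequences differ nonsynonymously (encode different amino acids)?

1

Codon 1: TGT Cys / TGT Cys — identical.
Codon 2: TCC Ser / TCC Ser — identical.
Codon 3: ACC Thr / GGG Gly — nonsynonymous.
Codon 4: CCC Pro / CCC Pro — identical.
Codon 5: CAA Gln / CAA Gln — identical.
Codon 6: GTA Val / GTA Val — identical.
Codon 7: CGG Arg / CGG Arg — identical.
Codon 8: GTT Val / GTC Val — synonymous.
Codon 9: GTA Val / GTC Val — synonymous.
Nonsynonymous differences: 1.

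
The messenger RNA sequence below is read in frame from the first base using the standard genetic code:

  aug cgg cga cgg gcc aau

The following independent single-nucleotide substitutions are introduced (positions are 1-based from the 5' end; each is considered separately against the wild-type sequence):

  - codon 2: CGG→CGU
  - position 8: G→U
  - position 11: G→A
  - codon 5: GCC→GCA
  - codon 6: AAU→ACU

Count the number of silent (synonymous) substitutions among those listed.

2

Codon 2: CGG (Arg) → CGU (Arg) — synonymous.
Codon 3: CGA (Arg) → CUA (Leu) — missense.
Codon 4: CGG (Arg) → CAG (Gln) — missense.
Codon 5: GCC (Ala) → GCA (Ala) — synonymous.
Codon 6: AAU (Asn) → ACU (Thr) — missense.
Synonymous: 2 of 5.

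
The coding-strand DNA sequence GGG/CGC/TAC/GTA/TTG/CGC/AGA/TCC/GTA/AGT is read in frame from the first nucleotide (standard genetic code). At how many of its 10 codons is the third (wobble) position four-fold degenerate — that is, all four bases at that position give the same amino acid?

6

Codon 1 GGG (Gly): third position 4-fold.
Codon 2 CGC (Arg): third position 4-fold.
Codon 3 TAC (Tyr): third position 2-fold.
Codon 4 GTA (Val): third position 4-fold.
Codon 5 TTG (Leu): third position 2-fold.
Codon 6 CGC (Arg): third position 4-fold.
Codon 7 AGA (Arg): third position 2-fold.
Codon 8 TCC (Ser): third position 4-fold.
Codon 9 GTA (Val): third position 4-fold.
Codon 10 AGT (Ser): third position 2-fold.
Four-fold degenerate third positions: 6.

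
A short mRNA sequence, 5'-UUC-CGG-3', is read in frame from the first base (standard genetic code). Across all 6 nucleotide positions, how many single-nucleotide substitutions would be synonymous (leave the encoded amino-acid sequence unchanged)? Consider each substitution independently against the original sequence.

Codon 1 (UUC, Phe): 1 synonymous substitution.
Codon 2 (CGG, Arg): 4 synonymous substitutions.
Total: 1 + 4 = 5.

5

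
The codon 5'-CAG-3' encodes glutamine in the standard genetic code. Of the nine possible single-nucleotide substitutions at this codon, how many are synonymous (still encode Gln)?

1

Position 1: none → 0 synonymous.
Position 2: none → 0 synonymous.
Position 3: CAA → 1 synonymous.
Total: 0 + 0 + 1 = 1.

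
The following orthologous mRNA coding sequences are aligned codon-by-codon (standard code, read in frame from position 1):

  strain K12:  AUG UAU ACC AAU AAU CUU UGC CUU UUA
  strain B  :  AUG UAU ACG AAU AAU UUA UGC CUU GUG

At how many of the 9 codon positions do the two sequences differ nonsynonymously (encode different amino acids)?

1

Codon 1: AUG Met / AUG Met — identical.
Codon 2: UAU Tyr / UAU Tyr — identical.
Codon 3: ACC Thr / ACG Thr — synonymous.
Codon 4: AAU Asn / AAU Asn — identical.
Codon 5: AAU Asn / AAU Asn — identical.
Codon 6: CUU Leu / UUA Leu — synonymous.
Codon 7: UGC Cys / UGC Cys — identical.
Codon 8: CUU Leu / CUU Leu — identical.
Codon 9: UUA Leu / GUG Val — nonsynonymous.
Nonsynonymous differences: 1.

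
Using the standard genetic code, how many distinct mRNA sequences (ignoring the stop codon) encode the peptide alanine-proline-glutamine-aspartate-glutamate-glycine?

512

Ala: 4 codons.
Pro: 4 codons.
Gln: 2 codons.
Asp: 2 codons.
Glu: 2 codons.
Gly: 4 codons.
4 × 4 × 2 × 2 × 2 × 4 = 512.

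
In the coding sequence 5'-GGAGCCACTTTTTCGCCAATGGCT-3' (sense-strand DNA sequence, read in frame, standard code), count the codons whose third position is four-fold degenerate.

Codon 1 GGA (Gly): third position 4-fold.
Codon 2 GCC (Ala): third position 4-fold.
Codon 3 ACT (Thr): third position 4-fold.
Codon 4 TTT (Phe): third position 2-fold.
Codon 5 TCG (Ser): third position 4-fold.
Codon 6 CCA (Pro): third position 4-fold.
Codon 7 ATG (Met): third position 1-fold.
Codon 8 GCT (Ala): third position 4-fold.
Four-fold degenerate third positions: 6.

6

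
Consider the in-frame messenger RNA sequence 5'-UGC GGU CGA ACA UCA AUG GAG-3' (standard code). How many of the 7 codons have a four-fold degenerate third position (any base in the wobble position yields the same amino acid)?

Codon 1 UGC (Cys): third position 2-fold.
Codon 2 GGU (Gly): third position 4-fold.
Codon 3 CGA (Arg): third position 4-fold.
Codon 4 ACA (Thr): third position 4-fold.
Codon 5 UCA (Ser): third position 4-fold.
Codon 6 AUG (Met): third position 1-fold.
Codon 7 GAG (Glu): third position 2-fold.
Four-fold degenerate third positions: 4.

4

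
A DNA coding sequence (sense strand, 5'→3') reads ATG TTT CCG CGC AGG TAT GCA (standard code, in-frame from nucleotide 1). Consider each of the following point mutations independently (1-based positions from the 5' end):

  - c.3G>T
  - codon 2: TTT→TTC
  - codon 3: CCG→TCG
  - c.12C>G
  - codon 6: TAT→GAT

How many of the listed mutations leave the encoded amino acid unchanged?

2

Codon 1: ATG (Met) → ATT (Ile) — missense.
Codon 2: TTT (Phe) → TTC (Phe) — synonymous.
Codon 3: CCG (Pro) → TCG (Ser) — missense.
Codon 4: CGC (Arg) → CGG (Arg) — synonymous.
Codon 6: TAT (Tyr) → GAT (Asp) — missense.
Synonymous: 2 of 5.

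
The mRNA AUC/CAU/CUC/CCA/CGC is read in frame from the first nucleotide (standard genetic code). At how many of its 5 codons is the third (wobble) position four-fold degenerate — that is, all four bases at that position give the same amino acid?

Codon 1 AUC (Ile): third position 3-fold.
Codon 2 CAU (His): third position 2-fold.
Codon 3 CUC (Leu): third position 4-fold.
Codon 4 CCA (Pro): third position 4-fold.
Codon 5 CGC (Arg): third position 4-fold.
Four-fold degenerate third positions: 3.

3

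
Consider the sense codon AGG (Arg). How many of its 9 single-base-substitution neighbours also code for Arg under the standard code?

Position 1: CGG → 1 synonymous.
Position 2: none → 0 synonymous.
Position 3: AGA → 1 synonymous.
Total: 1 + 0 + 1 = 2.

2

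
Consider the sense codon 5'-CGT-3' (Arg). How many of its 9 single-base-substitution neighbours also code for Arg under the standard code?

3

Position 1: none → 0 synonymous.
Position 2: none → 0 synonymous.
Position 3: CGC, CGA, CGG → 3 synonymous.
Total: 0 + 0 + 3 = 3.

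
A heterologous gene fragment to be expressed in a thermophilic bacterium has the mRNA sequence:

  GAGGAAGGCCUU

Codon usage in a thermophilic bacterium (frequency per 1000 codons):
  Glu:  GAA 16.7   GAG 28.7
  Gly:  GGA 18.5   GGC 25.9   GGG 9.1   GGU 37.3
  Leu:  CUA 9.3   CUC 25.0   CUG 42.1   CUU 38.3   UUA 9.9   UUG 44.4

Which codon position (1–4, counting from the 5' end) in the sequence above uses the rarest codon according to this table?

Codon 1 GAG (Glu): 28.7 per 1000.
Codon 2 GAA (Glu): 16.7 per 1000.
Codon 3 GGC (Gly): 25.9 per 1000.
Codon 4 CUU (Leu): 38.3 per 1000.
Lowest frequency is 16.7 at codon 2.

2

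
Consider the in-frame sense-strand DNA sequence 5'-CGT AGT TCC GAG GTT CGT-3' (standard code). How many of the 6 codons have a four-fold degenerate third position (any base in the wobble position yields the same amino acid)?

4

Codon 1 CGT (Arg): third position 4-fold.
Codon 2 AGT (Ser): third position 2-fold.
Codon 3 TCC (Ser): third position 4-fold.
Codon 4 GAG (Glu): third position 2-fold.
Codon 5 GTT (Val): third position 4-fold.
Codon 6 CGT (Arg): third position 4-fold.
Four-fold degenerate third positions: 4.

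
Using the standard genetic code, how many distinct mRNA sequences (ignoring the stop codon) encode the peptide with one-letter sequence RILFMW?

Arg: 6 codons.
Ile: 3 codons.
Leu: 6 codons.
Phe: 2 codons.
Met: 1 codon.
Trp: 1 codon.
6 × 3 × 6 × 2 × 1 × 1 = 216.

216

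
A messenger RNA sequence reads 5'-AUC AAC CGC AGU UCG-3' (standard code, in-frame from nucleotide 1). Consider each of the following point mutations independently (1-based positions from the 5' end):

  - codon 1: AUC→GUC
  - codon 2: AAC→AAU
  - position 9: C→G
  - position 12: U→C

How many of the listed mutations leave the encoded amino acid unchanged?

3

Codon 1: AUC (Ile) → GUC (Val) — missense.
Codon 2: AAC (Asn) → AAU (Asn) — synonymous.
Codon 3: CGC (Arg) → CGG (Arg) — synonymous.
Codon 4: AGU (Ser) → AGC (Ser) — synonymous.
Synonymous: 3 of 4.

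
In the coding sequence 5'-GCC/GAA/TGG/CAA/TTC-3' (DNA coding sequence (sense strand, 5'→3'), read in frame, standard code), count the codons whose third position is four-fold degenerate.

1

Codon 1 GCC (Ala): third position 4-fold.
Codon 2 GAA (Glu): third position 2-fold.
Codon 3 TGG (Trp): third position 1-fold.
Codon 4 CAA (Gln): third position 2-fold.
Codon 5 TTC (Phe): third position 2-fold.
Four-fold degenerate third positions: 1.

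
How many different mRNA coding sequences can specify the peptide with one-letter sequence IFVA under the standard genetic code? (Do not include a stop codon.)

96

Ile: 3 codons.
Phe: 2 codons.
Val: 4 codons.
Ala: 4 codons.
3 × 2 × 4 × 4 = 96.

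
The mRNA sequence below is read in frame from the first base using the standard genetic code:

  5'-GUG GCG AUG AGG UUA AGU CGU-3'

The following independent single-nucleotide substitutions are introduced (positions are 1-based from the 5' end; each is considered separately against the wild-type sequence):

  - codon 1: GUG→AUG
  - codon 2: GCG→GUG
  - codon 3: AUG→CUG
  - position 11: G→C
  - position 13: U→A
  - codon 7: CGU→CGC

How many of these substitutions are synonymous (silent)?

1

Codon 1: GUG (Val) → AUG (Met) — missense.
Codon 2: GCG (Ala) → GUG (Val) — missense.
Codon 3: AUG (Met) → CUG (Leu) — missense.
Codon 4: AGG (Arg) → ACG (Thr) — missense.
Codon 5: UUA (Leu) → AUA (Ile) — missense.
Codon 7: CGU (Arg) → CGC (Arg) — synonymous.
Synonymous: 1 of 6.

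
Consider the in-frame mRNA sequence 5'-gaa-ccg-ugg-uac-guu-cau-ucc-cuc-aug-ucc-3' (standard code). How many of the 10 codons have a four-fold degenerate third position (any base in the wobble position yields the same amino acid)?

5

Codon 1 GAA (Glu): third position 2-fold.
Codon 2 CCG (Pro): third position 4-fold.
Codon 3 UGG (Trp): third position 1-fold.
Codon 4 UAC (Tyr): third position 2-fold.
Codon 5 GUU (Val): third position 4-fold.
Codon 6 CAU (His): third position 2-fold.
Codon 7 UCC (Ser): third position 4-fold.
Codon 8 CUC (Leu): third position 4-fold.
Codon 9 AUG (Met): third position 1-fold.
Codon 10 UCC (Ser): third position 4-fold.
Four-fold degenerate third positions: 5.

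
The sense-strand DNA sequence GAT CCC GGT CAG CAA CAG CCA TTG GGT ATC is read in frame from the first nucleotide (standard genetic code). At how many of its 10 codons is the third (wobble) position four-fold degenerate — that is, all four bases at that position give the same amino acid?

4

Codon 1 GAT (Asp): third position 2-fold.
Codon 2 CCC (Pro): third position 4-fold.
Codon 3 GGT (Gly): third position 4-fold.
Codon 4 CAG (Gln): third position 2-fold.
Codon 5 CAA (Gln): third position 2-fold.
Codon 6 CAG (Gln): third position 2-fold.
Codon 7 CCA (Pro): third position 4-fold.
Codon 8 TTG (Leu): third position 2-fold.
Codon 9 GGT (Gly): third position 4-fold.
Codon 10 ATC (Ile): third position 3-fold.
Four-fold degenerate third positions: 4.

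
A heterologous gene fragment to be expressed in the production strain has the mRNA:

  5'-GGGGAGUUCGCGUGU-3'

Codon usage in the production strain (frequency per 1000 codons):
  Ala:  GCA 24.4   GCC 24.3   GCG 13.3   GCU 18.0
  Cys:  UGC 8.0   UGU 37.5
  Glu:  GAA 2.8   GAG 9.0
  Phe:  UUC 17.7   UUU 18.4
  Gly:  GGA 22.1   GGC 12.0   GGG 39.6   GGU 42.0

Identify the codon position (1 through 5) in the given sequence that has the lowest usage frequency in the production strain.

Codon 1 GGG (Gly): 39.6 per 1000.
Codon 2 GAG (Glu): 9.0 per 1000.
Codon 3 UUC (Phe): 17.7 per 1000.
Codon 4 GCG (Ala): 13.3 per 1000.
Codon 5 UGU (Cys): 37.5 per 1000.
Lowest frequency is 9.0 at codon 2.

2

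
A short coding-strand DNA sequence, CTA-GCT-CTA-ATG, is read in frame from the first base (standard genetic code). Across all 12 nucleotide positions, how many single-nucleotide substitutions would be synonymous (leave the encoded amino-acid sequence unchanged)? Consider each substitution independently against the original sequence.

Codon 1 (CTA, Leu): 4 synonymous substitutions.
Codon 2 (GCT, Ala): 3 synonymous substitutions.
Codon 3 (CTA, Leu): 4 synonymous substitutions.
Codon 4 (ATG, Met): 0 synonymous substitutions.
Total: 4 + 3 + 4 + 0 = 11.

11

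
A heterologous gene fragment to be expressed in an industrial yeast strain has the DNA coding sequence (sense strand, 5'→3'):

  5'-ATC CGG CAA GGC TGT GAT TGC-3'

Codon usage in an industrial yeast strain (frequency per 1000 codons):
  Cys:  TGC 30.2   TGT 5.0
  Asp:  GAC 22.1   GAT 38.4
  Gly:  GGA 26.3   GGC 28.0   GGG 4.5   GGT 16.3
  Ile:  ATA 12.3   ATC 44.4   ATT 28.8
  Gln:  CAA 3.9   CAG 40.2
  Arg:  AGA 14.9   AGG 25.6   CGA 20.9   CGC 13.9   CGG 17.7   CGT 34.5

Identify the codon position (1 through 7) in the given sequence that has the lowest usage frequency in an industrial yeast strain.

Codon 1 ATC (Ile): 44.4 per 1000.
Codon 2 CGG (Arg): 17.7 per 1000.
Codon 3 CAA (Gln): 3.9 per 1000.
Codon 4 GGC (Gly): 28.0 per 1000.
Codon 5 TGT (Cys): 5.0 per 1000.
Codon 6 GAT (Asp): 38.4 per 1000.
Codon 7 TGC (Cys): 30.2 per 1000.
Lowest frequency is 3.9 at codon 3.

3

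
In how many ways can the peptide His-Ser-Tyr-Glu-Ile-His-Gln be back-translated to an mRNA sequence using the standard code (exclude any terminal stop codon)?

576

His: 2 codons.
Ser: 6 codons.
Tyr: 2 codons.
Glu: 2 codons.
Ile: 3 codons.
His: 2 codons.
Gln: 2 codons.
2 × 6 × 2 × 2 × 3 × 2 × 2 = 576.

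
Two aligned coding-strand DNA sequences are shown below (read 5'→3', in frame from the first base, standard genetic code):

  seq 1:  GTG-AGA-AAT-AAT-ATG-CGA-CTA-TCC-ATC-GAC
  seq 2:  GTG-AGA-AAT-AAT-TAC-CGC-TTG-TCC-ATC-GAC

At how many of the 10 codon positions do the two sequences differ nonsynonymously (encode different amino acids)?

1

Codon 1: GTG Val / GTG Val — identical.
Codon 2: AGA Arg / AGA Arg — identical.
Codon 3: AAT Asn / AAT Asn — identical.
Codon 4: AAT Asn / AAT Asn — identical.
Codon 5: ATG Met / TAC Tyr — nonsynonymous.
Codon 6: CGA Arg / CGC Arg — synonymous.
Codon 7: CTA Leu / TTG Leu — synonymous.
Codon 8: TCC Ser / TCC Ser — identical.
Codon 9: ATC Ile / ATC Ile — identical.
Codon 10: GAC Asp / GAC Asp — identical.
Nonsynonymous differences: 1.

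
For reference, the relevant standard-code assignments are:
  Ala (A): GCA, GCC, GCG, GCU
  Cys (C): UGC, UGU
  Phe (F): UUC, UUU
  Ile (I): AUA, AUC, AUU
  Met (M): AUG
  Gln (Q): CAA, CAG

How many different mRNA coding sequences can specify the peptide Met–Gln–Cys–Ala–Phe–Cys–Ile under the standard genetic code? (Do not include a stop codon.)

192

Met: 1 codon.
Gln: 2 codons.
Cys: 2 codons.
Ala: 4 codons.
Phe: 2 codons.
Cys: 2 codons.
Ile: 3 codons.
1 × 2 × 2 × 4 × 2 × 2 × 3 = 192.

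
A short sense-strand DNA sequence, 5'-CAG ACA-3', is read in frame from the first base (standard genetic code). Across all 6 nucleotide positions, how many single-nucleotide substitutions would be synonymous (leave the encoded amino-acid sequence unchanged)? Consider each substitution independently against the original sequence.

4

Codon 1 (CAG, Gln): 1 synonymous substitution.
Codon 2 (ACA, Thr): 3 synonymous substitutions.
Total: 1 + 3 = 4.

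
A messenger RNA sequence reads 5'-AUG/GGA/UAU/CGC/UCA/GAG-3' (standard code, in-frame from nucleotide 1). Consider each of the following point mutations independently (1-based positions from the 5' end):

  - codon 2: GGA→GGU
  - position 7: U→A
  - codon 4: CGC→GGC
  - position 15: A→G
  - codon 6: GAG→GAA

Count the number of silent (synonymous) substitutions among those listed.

3

Codon 2: GGA (Gly) → GGU (Gly) — synonymous.
Codon 3: UAU (Tyr) → AAU (Asn) — missense.
Codon 4: CGC (Arg) → GGC (Gly) — missense.
Codon 5: UCA (Ser) → UCG (Ser) — synonymous.
Codon 6: GAG (Glu) → GAA (Glu) — synonymous.
Synonymous: 3 of 5.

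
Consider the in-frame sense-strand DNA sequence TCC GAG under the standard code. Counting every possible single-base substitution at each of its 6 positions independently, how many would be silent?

Codon 1 (TCC, Ser): 3 synonymous substitutions.
Codon 2 (GAG, Glu): 1 synonymous substitution.
Total: 3 + 1 = 4.

4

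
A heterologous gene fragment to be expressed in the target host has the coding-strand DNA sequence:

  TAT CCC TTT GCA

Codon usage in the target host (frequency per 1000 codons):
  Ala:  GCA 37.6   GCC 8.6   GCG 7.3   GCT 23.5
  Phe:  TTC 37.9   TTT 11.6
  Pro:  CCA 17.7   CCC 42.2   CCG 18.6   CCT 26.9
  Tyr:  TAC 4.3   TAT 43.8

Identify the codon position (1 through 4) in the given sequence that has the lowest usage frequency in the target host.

3

Codon 1 TAT (Tyr): 43.8 per 1000.
Codon 2 CCC (Pro): 42.2 per 1000.
Codon 3 TTT (Phe): 11.6 per 1000.
Codon 4 GCA (Ala): 37.6 per 1000.
Lowest frequency is 11.6 at codon 3.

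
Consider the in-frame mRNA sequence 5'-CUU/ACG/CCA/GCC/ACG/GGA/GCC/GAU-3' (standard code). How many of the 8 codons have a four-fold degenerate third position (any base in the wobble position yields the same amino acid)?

Codon 1 CUU (Leu): third position 4-fold.
Codon 2 ACG (Thr): third position 4-fold.
Codon 3 CCA (Pro): third position 4-fold.
Codon 4 GCC (Ala): third position 4-fold.
Codon 5 ACG (Thr): third position 4-fold.
Codon 6 GGA (Gly): third position 4-fold.
Codon 7 GCC (Ala): third position 4-fold.
Codon 8 GAU (Asp): third position 2-fold.
Four-fold degenerate third positions: 7.

7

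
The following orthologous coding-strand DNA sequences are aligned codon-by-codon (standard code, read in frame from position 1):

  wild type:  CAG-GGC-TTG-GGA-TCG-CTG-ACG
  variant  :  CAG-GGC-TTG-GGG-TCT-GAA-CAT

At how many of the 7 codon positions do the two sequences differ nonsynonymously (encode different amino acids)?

Codon 1: CAG Gln / CAG Gln — identical.
Codon 2: GGC Gly / GGC Gly — identical.
Codon 3: TTG Leu / TTG Leu — identical.
Codon 4: GGA Gly / GGG Gly — synonymous.
Codon 5: TCG Ser / TCT Ser — synonymous.
Codon 6: CTG Leu / GAA Glu — nonsynonymous.
Codon 7: ACG Thr / CAT His — nonsynonymous.
Nonsynonymous differences: 2.

2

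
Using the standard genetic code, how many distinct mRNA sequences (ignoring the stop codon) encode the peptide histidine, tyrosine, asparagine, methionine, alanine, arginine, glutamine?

His: 2 codons.
Tyr: 2 codons.
Asn: 2 codons.
Met: 1 codon.
Ala: 4 codons.
Arg: 6 codons.
Gln: 2 codons.
2 × 2 × 2 × 1 × 4 × 6 × 2 = 384.

384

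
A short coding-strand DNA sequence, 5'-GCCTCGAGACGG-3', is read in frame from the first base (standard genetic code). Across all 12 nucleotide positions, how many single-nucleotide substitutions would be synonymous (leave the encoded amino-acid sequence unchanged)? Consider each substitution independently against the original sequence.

12

Codon 1 (GCC, Ala): 3 synonymous substitutions.
Codon 2 (TCG, Ser): 3 synonymous substitutions.
Codon 3 (AGA, Arg): 2 synonymous substitutions.
Codon 4 (CGG, Arg): 4 synonymous substitutions.
Total: 3 + 3 + 2 + 4 = 12.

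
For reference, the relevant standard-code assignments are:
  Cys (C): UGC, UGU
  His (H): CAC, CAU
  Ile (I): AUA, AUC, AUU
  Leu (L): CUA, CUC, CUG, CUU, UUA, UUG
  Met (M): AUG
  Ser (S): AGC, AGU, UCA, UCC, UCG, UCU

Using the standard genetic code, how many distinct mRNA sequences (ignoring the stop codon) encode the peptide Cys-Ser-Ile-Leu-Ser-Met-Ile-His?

Cys: 2 codons.
Ser: 6 codons.
Ile: 3 codons.
Leu: 6 codons.
Ser: 6 codons.
Met: 1 codon.
Ile: 3 codons.
His: 2 codons.
2 × 6 × 3 × 6 × 6 × 1 × 3 × 2 = 7776.

7776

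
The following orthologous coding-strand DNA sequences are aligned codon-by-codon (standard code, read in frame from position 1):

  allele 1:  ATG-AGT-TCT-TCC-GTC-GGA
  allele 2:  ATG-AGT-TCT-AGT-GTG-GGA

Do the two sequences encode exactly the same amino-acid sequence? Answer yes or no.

yes

Codon 1: ATG Met / ATG Met — identical.
Codon 2: AGT Ser / AGT Ser — identical.
Codon 3: TCT Ser / TCT Ser — identical.
Codon 4: TCC Ser / AGT Ser — synonymous.
Codon 5: GTC Val / GTG Val — synonymous.
Codon 6: GGA Gly / GGA Gly — identical.
Nonsynonymous differences: 0 → same protein.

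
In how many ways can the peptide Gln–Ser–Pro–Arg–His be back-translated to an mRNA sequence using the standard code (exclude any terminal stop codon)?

Gln: 2 codons.
Ser: 6 codons.
Pro: 4 codons.
Arg: 6 codons.
His: 2 codons.
2 × 6 × 4 × 6 × 2 = 576.

576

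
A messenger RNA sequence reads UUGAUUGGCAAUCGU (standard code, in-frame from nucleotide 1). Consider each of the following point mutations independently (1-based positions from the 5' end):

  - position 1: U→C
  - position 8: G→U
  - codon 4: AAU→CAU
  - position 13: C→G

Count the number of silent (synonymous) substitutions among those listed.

1

Codon 1: UUG (Leu) → CUG (Leu) — synonymous.
Codon 3: GGC (Gly) → GUC (Val) — missense.
Codon 4: AAU (Asn) → CAU (His) — missense.
Codon 5: CGU (Arg) → GGU (Gly) — missense.
Synonymous: 1 of 4.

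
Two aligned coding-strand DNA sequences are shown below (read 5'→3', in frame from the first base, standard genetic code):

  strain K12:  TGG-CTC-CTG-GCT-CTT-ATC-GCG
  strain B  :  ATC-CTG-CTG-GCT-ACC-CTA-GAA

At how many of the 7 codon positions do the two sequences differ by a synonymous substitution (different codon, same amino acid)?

1

Codon 1: TGG Trp / ATC Ile — nonsynonymous.
Codon 2: CTC Leu / CTG Leu — synonymous.
Codon 3: CTG Leu / CTG Leu — identical.
Codon 4: GCT Ala / GCT Ala — identical.
Codon 5: CTT Leu / ACC Thr — nonsynonymous.
Codon 6: ATC Ile / CTA Leu — nonsynonymous.
Codon 7: GCG Ala / GAA Glu — nonsynonymous.
Synonymous differences: 1.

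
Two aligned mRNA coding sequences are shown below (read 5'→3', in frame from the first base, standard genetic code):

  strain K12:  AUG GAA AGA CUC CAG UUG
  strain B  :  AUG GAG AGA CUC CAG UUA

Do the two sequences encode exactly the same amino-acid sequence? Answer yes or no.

Codon 1: AUG Met / AUG Met — identical.
Codon 2: GAA Glu / GAG Glu — synonymous.
Codon 3: AGA Arg / AGA Arg — identical.
Codon 4: CUC Leu / CUC Leu — identical.
Codon 5: CAG Gln / CAG Gln — identical.
Codon 6: UUG Leu / UUA Leu — synonymous.
Nonsynonymous differences: 0 → same protein.

yes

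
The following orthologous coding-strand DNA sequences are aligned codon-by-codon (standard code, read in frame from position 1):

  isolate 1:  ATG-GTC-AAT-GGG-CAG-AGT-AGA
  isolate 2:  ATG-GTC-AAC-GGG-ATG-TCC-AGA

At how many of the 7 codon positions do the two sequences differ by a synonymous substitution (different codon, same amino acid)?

2

Codon 1: ATG Met / ATG Met — identical.
Codon 2: GTC Val / GTC Val — identical.
Codon 3: AAT Asn / AAC Asn — synonymous.
Codon 4: GGG Gly / GGG Gly — identical.
Codon 5: CAG Gln / ATG Met — nonsynonymous.
Codon 6: AGT Ser / TCC Ser — synonymous.
Codon 7: AGA Arg / AGA Arg — identical.
Synonymous differences: 2.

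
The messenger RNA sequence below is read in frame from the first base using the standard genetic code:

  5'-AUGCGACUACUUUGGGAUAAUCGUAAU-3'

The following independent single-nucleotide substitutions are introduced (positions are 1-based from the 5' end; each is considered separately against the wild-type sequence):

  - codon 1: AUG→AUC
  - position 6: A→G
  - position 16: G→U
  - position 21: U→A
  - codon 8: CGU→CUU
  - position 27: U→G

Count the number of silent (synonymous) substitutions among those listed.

Codon 1: AUG (Met) → AUC (Ile) — missense.
Codon 2: CGA (Arg) → CGG (Arg) — synonymous.
Codon 6: GAU (Asp) → UAU (Tyr) — missense.
Codon 7: AAU (Asn) → AAA (Lys) — missense.
Codon 8: CGU (Arg) → CUU (Leu) — missense.
Codon 9: AAU (Asn) → AAG (Lys) — missense.
Synonymous: 1 of 6.

1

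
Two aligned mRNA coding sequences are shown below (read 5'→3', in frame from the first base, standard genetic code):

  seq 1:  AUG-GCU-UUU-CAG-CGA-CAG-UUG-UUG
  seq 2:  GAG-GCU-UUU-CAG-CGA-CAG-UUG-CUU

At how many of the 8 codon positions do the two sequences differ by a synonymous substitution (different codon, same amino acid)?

Codon 1: AUG Met / GAG Glu — nonsynonymous.
Codon 2: GCU Ala / GCU Ala — identical.
Codon 3: UUU Phe / UUU Phe — identical.
Codon 4: CAG Gln / CAG Gln — identical.
Codon 5: CGA Arg / CGA Arg — identical.
Codon 6: CAG Gln / CAG Gln — identical.
Codon 7: UUG Leu / UUG Leu — identical.
Codon 8: UUG Leu / CUU Leu — synonymous.
Synonymous differences: 1.

1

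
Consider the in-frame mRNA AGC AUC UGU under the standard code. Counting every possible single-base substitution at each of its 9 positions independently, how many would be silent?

Codon 1 (AGC, Ser): 1 synonymous substitution.
Codon 2 (AUC, Ile): 2 synonymous substitutions.
Codon 3 (UGU, Cys): 1 synonymous substitution.
Total: 1 + 2 + 1 = 4.

4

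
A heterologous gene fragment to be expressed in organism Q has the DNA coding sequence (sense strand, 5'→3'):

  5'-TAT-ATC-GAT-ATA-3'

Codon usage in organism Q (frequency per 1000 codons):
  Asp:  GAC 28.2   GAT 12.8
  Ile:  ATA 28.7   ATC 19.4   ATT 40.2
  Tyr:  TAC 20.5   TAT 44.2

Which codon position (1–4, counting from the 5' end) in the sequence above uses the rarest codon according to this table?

Codon 1 TAT (Tyr): 44.2 per 1000.
Codon 2 ATC (Ile): 19.4 per 1000.
Codon 3 GAT (Asp): 12.8 per 1000.
Codon 4 ATA (Ile): 28.7 per 1000.
Lowest frequency is 12.8 at codon 3.

3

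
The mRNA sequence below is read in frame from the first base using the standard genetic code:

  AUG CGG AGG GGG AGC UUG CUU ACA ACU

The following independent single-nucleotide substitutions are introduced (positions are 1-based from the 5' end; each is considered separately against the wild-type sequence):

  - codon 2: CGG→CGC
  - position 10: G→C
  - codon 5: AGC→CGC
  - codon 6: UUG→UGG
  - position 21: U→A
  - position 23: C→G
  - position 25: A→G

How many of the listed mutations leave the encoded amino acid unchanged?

2

Codon 2: CGG (Arg) → CGC (Arg) — synonymous.
Codon 4: GGG (Gly) → CGG (Arg) — missense.
Codon 5: AGC (Ser) → CGC (Arg) — missense.
Codon 6: UUG (Leu) → UGG (Trp) — missense.
Codon 7: CUU (Leu) → CUA (Leu) — synonymous.
Codon 8: ACA (Thr) → AGA (Arg) — missense.
Codon 9: ACU (Thr) → GCU (Ala) — missense.
Synonymous: 2 of 7.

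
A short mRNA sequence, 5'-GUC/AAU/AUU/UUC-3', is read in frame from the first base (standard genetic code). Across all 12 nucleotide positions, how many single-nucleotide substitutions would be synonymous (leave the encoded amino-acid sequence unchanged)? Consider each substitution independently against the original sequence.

7

Codon 1 (GUC, Val): 3 synonymous substitutions.
Codon 2 (AAU, Asn): 1 synonymous substitution.
Codon 3 (AUU, Ile): 2 synonymous substitutions.
Codon 4 (UUC, Phe): 1 synonymous substitution.
Total: 3 + 1 + 2 + 1 = 7.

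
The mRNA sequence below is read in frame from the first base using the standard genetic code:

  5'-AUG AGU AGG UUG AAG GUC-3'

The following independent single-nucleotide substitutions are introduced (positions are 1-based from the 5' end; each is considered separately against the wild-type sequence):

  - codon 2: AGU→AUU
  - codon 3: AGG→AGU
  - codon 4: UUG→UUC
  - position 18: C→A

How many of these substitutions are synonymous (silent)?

Codon 2: AGU (Ser) → AUU (Ile) — missense.
Codon 3: AGG (Arg) → AGU (Ser) — missense.
Codon 4: UUG (Leu) → UUC (Phe) — missense.
Codon 6: GUC (Val) → GUA (Val) — synonymous.
Synonymous: 1 of 4.

1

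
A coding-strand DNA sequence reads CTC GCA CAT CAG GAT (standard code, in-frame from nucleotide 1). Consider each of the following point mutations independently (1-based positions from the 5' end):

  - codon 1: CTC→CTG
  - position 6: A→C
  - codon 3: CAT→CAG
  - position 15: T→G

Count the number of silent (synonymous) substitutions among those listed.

2

Codon 1: CTC (Leu) → CTG (Leu) — synonymous.
Codon 2: GCA (Ala) → GCC (Ala) — synonymous.
Codon 3: CAT (His) → CAG (Gln) — missense.
Codon 5: GAT (Asp) → GAG (Glu) — missense.
Synonymous: 2 of 4.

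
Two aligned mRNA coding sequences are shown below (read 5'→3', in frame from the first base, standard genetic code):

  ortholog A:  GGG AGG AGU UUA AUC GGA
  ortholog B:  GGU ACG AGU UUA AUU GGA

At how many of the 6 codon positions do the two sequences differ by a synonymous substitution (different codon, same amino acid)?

Codon 1: GGG Gly / GGU Gly — synonymous.
Codon 2: AGG Arg / ACG Thr — nonsynonymous.
Codon 3: AGU Ser / AGU Ser — identical.
Codon 4: UUA Leu / UUA Leu — identical.
Codon 5: AUC Ile / AUU Ile — synonymous.
Codon 6: GGA Gly / GGA Gly — identical.
Synonymous differences: 2.

2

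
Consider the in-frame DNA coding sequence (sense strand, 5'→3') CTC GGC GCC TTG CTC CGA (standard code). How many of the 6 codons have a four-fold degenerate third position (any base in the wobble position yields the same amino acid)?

Codon 1 CTC (Leu): third position 4-fold.
Codon 2 GGC (Gly): third position 4-fold.
Codon 3 GCC (Ala): third position 4-fold.
Codon 4 TTG (Leu): third position 2-fold.
Codon 5 CTC (Leu): third position 4-fold.
Codon 6 CGA (Arg): third position 4-fold.
Four-fold degenerate third positions: 5.

5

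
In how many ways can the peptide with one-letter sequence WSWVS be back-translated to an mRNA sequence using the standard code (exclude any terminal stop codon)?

Trp: 1 codon.
Ser: 6 codons.
Trp: 1 codon.
Val: 4 codons.
Ser: 6 codons.
1 × 6 × 1 × 4 × 6 = 144.

144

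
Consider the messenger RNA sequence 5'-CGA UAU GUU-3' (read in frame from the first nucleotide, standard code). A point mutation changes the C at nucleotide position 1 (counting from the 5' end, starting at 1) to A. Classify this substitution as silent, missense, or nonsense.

Position 1 falls in codon 1: CGA → Arg.
After the substitution the codon is AGA → Arg.
Both encode Arg, so the change is synonymous.

silent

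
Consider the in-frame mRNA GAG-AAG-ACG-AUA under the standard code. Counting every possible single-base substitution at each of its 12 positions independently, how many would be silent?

Codon 1 (GAG, Glu): 1 synonymous substitution.
Codon 2 (AAG, Lys): 1 synonymous substitution.
Codon 3 (ACG, Thr): 3 synonymous substitutions.
Codon 4 (AUA, Ile): 2 synonymous substitutions.
Total: 1 + 1 + 3 + 2 = 7.

7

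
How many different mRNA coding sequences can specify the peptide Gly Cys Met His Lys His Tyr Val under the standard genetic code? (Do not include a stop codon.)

512

Gly: 4 codons.
Cys: 2 codons.
Met: 1 codon.
His: 2 codons.
Lys: 2 codons.
His: 2 codons.
Tyr: 2 codons.
Val: 4 codons.
4 × 2 × 1 × 2 × 2 × 2 × 2 × 4 = 512.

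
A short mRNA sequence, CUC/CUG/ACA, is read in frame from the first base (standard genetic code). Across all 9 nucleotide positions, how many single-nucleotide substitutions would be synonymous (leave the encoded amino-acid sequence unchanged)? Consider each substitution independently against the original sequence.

Codon 1 (CUC, Leu): 3 synonymous substitutions.
Codon 2 (CUG, Leu): 4 synonymous substitutions.
Codon 3 (ACA, Thr): 3 synonymous substitutions.
Total: 3 + 4 + 3 = 10.

10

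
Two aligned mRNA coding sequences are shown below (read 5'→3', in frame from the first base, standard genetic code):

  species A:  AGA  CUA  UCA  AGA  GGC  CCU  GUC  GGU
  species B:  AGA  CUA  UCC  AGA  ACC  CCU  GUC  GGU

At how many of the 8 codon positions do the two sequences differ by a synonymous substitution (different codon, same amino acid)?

Codon 1: AGA Arg / AGA Arg — identical.
Codon 2: CUA Leu / CUA Leu — identical.
Codon 3: UCA Ser / UCC Ser — synonymous.
Codon 4: AGA Arg / AGA Arg — identical.
Codon 5: GGC Gly / ACC Thr — nonsynonymous.
Codon 6: CCU Pro / CCU Pro — identical.
Codon 7: GUC Val / GUC Val — identical.
Codon 8: GGU Gly / GGU Gly — identical.
Synonymous differences: 1.

1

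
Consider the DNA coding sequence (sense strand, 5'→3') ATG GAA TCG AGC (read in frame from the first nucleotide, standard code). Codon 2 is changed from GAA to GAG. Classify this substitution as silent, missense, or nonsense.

Position 6 falls in codon 2: GAA → Glu.
After the substitution the codon is GAG → Glu.
Both encode Glu, so the change is synonymous.

silent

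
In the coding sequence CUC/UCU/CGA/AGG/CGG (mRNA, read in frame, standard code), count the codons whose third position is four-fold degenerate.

Codon 1 CUC (Leu): third position 4-fold.
Codon 2 UCU (Ser): third position 4-fold.
Codon 3 CGA (Arg): third position 4-fold.
Codon 4 AGG (Arg): third position 2-fold.
Codon 5 CGG (Arg): third position 4-fold.
Four-fold degenerate third positions: 4.

4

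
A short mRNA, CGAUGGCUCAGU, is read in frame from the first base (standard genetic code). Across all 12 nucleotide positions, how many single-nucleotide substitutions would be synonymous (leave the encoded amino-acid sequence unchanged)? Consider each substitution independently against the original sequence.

8

Codon 1 (CGA, Arg): 4 synonymous substitutions.
Codon 2 (UGG, Trp): 0 synonymous substitutions.
Codon 3 (CUC, Leu): 3 synonymous substitutions.
Codon 4 (AGU, Ser): 1 synonymous substitution.
Total: 4 + 0 + 3 + 1 = 8.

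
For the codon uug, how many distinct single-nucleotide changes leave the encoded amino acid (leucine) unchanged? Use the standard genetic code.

Position 1: CUG → 1 synonymous.
Position 2: none → 0 synonymous.
Position 3: UUA → 1 synonymous.
Total: 1 + 0 + 1 = 2.

2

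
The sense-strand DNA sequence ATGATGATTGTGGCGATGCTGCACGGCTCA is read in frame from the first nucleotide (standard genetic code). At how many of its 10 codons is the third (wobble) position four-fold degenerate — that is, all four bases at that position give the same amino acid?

Codon 1 ATG (Met): third position 1-fold.
Codon 2 ATG (Met): third position 1-fold.
Codon 3 ATT (Ile): third position 3-fold.
Codon 4 GTG (Val): third position 4-fold.
Codon 5 GCG (Ala): third position 4-fold.
Codon 6 ATG (Met): third position 1-fold.
Codon 7 CTG (Leu): third position 4-fold.
Codon 8 CAC (His): third position 2-fold.
Codon 9 GGC (Gly): third position 4-fold.
Codon 10 TCA (Ser): third position 4-fold.
Four-fold degenerate third positions: 5.

5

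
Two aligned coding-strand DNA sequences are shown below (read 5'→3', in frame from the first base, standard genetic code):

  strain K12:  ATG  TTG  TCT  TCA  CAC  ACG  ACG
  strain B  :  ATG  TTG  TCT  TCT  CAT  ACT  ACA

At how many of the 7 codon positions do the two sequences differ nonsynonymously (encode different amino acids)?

Codon 1: ATG Met / ATG Met — identical.
Codon 2: TTG Leu / TTG Leu — identical.
Codon 3: TCT Ser / TCT Ser — identical.
Codon 4: TCA Ser / TCT Ser — synonymous.
Codon 5: CAC His / CAT His — synonymous.
Codon 6: ACG Thr / ACT Thr — synonymous.
Codon 7: ACG Thr / ACA Thr — synonymous.
Nonsynonymous differences: 0.

0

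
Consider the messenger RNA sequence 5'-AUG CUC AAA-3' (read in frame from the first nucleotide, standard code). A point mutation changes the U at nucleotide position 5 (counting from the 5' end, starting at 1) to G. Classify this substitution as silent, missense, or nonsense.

missense

Position 5 falls in codon 2: CUC → Leu.
After the substitution the codon is CGC → Arg.
Leu ≠ Arg, so this is a missense mutation.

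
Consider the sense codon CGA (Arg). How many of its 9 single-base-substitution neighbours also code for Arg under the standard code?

4

Position 1: AGA → 1 synonymous.
Position 2: none → 0 synonymous.
Position 3: CGU, CGC, CGG → 3 synonymous.
Total: 1 + 0 + 3 = 4.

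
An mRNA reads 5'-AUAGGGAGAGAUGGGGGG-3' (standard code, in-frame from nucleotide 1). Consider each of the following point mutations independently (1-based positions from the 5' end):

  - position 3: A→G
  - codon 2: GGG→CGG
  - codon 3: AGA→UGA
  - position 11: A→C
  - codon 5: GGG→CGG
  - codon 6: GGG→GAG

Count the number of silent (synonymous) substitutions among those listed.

0

Codon 1: AUA (Ile) → AUG (Met) — missense.
Codon 2: GGG (Gly) → CGG (Arg) — missense.
Codon 3: AGA (Arg) → UGA (Stop) — nonsense.
Codon 4: GAU (Asp) → GCU (Ala) — missense.
Codon 5: GGG (Gly) → CGG (Arg) — missense.
Codon 6: GGG (Gly) → GAG (Glu) — missense.
Synonymous: 0 of 6.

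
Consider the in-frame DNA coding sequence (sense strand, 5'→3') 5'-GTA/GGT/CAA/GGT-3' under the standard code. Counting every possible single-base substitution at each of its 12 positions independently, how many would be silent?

10

Codon 1 (GTA, Val): 3 synonymous substitutions.
Codon 2 (GGT, Gly): 3 synonymous substitutions.
Codon 3 (CAA, Gln): 1 synonymous substitution.
Codon 4 (GGT, Gly): 3 synonymous substitutions.
Total: 3 + 3 + 1 + 3 = 10.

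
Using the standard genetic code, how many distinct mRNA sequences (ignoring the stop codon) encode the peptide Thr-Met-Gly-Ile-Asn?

96

Thr: 4 codons.
Met: 1 codon.
Gly: 4 codons.
Ile: 3 codons.
Asn: 2 codons.
4 × 1 × 4 × 3 × 2 = 96.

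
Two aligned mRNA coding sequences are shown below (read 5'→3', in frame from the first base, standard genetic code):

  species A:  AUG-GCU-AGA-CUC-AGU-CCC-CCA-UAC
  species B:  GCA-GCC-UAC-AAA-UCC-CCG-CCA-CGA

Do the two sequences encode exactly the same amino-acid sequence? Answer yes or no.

no

Codon 1: AUG Met / GCA Ala — nonsynonymous.
Codon 2: GCU Ala / GCC Ala — synonymous.
Codon 3: AGA Arg / UAC Tyr — nonsynonymous.
Codon 4: CUC Leu / AAA Lys — nonsynonymous.
Codon 5: AGU Ser / UCC Ser — synonymous.
Codon 6: CCC Pro / CCG Pro — synonymous.
Codon 7: CCA Pro / CCA Pro — identical.
Codon 8: UAC Tyr / CGA Arg — nonsynonymous.
Nonsynonymous differences: 4 → different protein.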